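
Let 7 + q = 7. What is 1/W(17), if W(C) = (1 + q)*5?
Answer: ⅕ ≈ 0.20000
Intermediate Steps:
q = 0 (q = -7 + 7 = 0)
W(C) = 5 (W(C) = (1 + 0)*5 = 1*5 = 5)
1/W(17) = 1/5 = ⅕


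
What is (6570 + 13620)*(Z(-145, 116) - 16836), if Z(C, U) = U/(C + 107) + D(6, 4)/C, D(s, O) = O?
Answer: -187329547308/551 ≈ -3.3998e+8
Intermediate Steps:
Z(C, U) = 4/C + U/(107 + C) (Z(C, U) = U/(C + 107) + 4/C = U/(107 + C) + 4/C = 4/C + U/(107 + C))
(6570 + 13620)*(Z(-145, 116) - 16836) = (6570 + 13620)*((428 + 4*(-145) - 145*116)/((-145)*(107 - 145)) - 16836) = 20190*(-1/145*(428 - 580 - 16820)/(-38) - 16836) = 20190*(-1/145*(-1/38)*(-16972) - 16836) = 20190*(-8486/2755 - 16836) = 20190*(-46391666/2755) = -187329547308/551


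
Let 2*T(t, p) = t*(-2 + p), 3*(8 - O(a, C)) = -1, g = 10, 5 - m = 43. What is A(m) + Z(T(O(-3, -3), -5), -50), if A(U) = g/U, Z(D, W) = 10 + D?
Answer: -2215/114 ≈ -19.430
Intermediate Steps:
m = -38 (m = 5 - 1*43 = 5 - 43 = -38)
O(a, C) = 25/3 (O(a, C) = 8 - ⅓*(-1) = 8 + ⅓ = 25/3)
T(t, p) = t*(-2 + p)/2 (T(t, p) = (t*(-2 + p))/2 = t*(-2 + p)/2)
A(U) = 10/U
A(m) + Z(T(O(-3, -3), -5), -50) = 10/(-38) + (10 + (½)*(25/3)*(-2 - 5)) = 10*(-1/38) + (10 + (½)*(25/3)*(-7)) = -5/19 + (10 - 175/6) = -5/19 - 115/6 = -2215/114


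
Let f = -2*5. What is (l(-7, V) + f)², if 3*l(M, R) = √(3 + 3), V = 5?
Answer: (30 - √6)²/9 ≈ 84.337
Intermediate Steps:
l(M, R) = √6/3 (l(M, R) = √(3 + 3)/3 = √6/3)
f = -10
(l(-7, V) + f)² = (√6/3 - 10)² = (-10 + √6/3)²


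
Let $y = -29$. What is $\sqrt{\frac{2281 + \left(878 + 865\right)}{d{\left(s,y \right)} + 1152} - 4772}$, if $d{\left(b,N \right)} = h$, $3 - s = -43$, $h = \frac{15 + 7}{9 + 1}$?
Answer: $\frac{2 i \sqrt{39703169983}}{5771} \approx 69.054 i$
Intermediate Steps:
$h = \frac{11}{5}$ ($h = \frac{22}{10} = 22 \cdot \frac{1}{10} = \frac{11}{5} \approx 2.2$)
$s = 46$ ($s = 3 - -43 = 3 + 43 = 46$)
$d{\left(b,N \right)} = \frac{11}{5}$
$\sqrt{\frac{2281 + \left(878 + 865\right)}{d{\left(s,y \right)} + 1152} - 4772} = \sqrt{\frac{2281 + \left(878 + 865\right)}{\frac{11}{5} + 1152} - 4772} = \sqrt{\frac{2281 + 1743}{\frac{5771}{5}} - 4772} = \sqrt{4024 \cdot \frac{5}{5771} - 4772} = \sqrt{\frac{20120}{5771} - 4772} = \sqrt{- \frac{27519092}{5771}} = \frac{2 i \sqrt{39703169983}}{5771}$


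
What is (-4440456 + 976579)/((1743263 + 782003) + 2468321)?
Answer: -3463877/4993587 ≈ -0.69367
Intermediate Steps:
(-4440456 + 976579)/((1743263 + 782003) + 2468321) = -3463877/(2525266 + 2468321) = -3463877/4993587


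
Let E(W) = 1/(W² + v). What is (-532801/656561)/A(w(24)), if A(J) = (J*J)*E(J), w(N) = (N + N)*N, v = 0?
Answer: -532801/656561 ≈ -0.81150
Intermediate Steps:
w(N) = 2*N² (w(N) = (2*N)*N = 2*N²)
E(W) = W⁻² (E(W) = 1/(W² + 0) = 1/(W²) = W⁻²)
A(J) = 1 (A(J) = (J*J)/J² = J²/J² = 1)
(-532801/656561)/A(w(24)) = -532801/656561/1 = -532801*1/656561*1 = -532801/656561*1 = -532801/656561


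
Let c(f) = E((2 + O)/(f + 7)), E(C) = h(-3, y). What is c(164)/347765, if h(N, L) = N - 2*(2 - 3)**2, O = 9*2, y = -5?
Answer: -1/69553 ≈ -1.4378e-5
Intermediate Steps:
O = 18
h(N, L) = -2 + N (h(N, L) = N - 2*(-1)**2 = N - 2*1 = N - 2 = -2 + N)
E(C) = -5 (E(C) = -2 - 3 = -5)
c(f) = -5
c(164)/347765 = -5/347765 = -5*1/347765 = -1/69553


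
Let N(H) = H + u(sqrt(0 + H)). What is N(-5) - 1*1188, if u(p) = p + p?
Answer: -1193 + 2*I*sqrt(5) ≈ -1193.0 + 4.4721*I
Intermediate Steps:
u(p) = 2*p
N(H) = H + 2*sqrt(H) (N(H) = H + 2*sqrt(0 + H) = H + 2*sqrt(H))
N(-5) - 1*1188 = (-5 + 2*sqrt(-5)) - 1*1188 = (-5 + 2*(I*sqrt(5))) - 1188 = (-5 + 2*I*sqrt(5)) - 1188 = -1193 + 2*I*sqrt(5)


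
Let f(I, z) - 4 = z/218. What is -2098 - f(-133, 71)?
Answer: -458307/218 ≈ -2102.3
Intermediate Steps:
f(I, z) = 4 + z/218
-2098 - f(-133, 71) = -2098 - (4 + (1/218)*71) = -2098 - (4 + 71/218) = -2098 - 1*943/218 = -2098 - 943/218 = -458307/218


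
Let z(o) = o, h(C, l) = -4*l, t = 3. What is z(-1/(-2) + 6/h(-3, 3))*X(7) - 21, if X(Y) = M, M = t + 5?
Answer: -21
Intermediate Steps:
M = 8 (M = 3 + 5 = 8)
X(Y) = 8
z(-1/(-2) + 6/h(-3, 3))*X(7) - 21 = (-1/(-2) + 6/((-4*3)))*8 - 21 = (-1*(-1/2) + 6/(-12))*8 - 21 = (1/2 + 6*(-1/12))*8 - 21 = (1/2 - 1/2)*8 - 21 = 0*8 - 21 = 0 - 21 = -21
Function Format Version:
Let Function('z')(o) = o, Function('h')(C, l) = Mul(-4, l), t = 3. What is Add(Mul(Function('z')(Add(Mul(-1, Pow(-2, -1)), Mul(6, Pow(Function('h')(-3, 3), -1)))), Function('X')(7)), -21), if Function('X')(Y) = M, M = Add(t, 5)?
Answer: -21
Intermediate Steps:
M = 8 (M = Add(3, 5) = 8)
Function('X')(Y) = 8
Add(Mul(Function('z')(Add(Mul(-1, Pow(-2, -1)), Mul(6, Pow(Function('h')(-3, 3), -1)))), Function('X')(7)), -21) = Add(Mul(Add(Mul(-1, Pow(-2, -1)), Mul(6, Pow(Mul(-4, 3), -1))), 8), -21) = Add(Mul(Add(Mul(-1, Rational(-1, 2)), Mul(6, Pow(-12, -1))), 8), -21) = Add(Mul(Add(Rational(1, 2), Mul(6, Rational(-1, 12))), 8), -21) = Add(Mul(Add(Rational(1, 2), Rational(-1, 2)), 8), -21) = Add(Mul(0, 8), -21) = Add(0, -21) = -21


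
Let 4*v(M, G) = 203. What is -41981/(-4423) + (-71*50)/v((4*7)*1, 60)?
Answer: -54284457/897869 ≈ -60.459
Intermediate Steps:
v(M, G) = 203/4 (v(M, G) = (1/4)*203 = 203/4)
-41981/(-4423) + (-71*50)/v((4*7)*1, 60) = -41981/(-4423) + (-71*50)/(203/4) = -41981*(-1/4423) - 3550*4/203 = 41981/4423 - 14200/203 = -54284457/897869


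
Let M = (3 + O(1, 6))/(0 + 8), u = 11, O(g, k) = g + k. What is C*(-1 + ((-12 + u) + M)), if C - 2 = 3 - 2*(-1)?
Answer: -21/4 ≈ -5.2500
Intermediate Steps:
C = 7 (C = 2 + (3 - 2*(-1)) = 2 + (3 + 2) = 2 + 5 = 7)
M = 5/4 (M = (3 + (1 + 6))/(0 + 8) = (3 + 7)/8 = 10*(⅛) = 5/4 ≈ 1.2500)
C*(-1 + ((-12 + u) + M)) = 7*(-1 + ((-12 + 11) + 5/4)) = 7*(-1 + (-1 + 5/4)) = 7*(-1 + ¼) = 7*(-¾) = -21/4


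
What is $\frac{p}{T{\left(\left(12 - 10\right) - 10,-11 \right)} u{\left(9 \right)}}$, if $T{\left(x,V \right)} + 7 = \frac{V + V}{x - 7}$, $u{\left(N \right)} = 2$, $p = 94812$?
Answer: $- \frac{711090}{83} \approx -8567.3$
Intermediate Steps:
$T{\left(x,V \right)} = -7 + \frac{2 V}{-7 + x}$ ($T{\left(x,V \right)} = -7 + \frac{V + V}{x - 7} = -7 + \frac{2 V}{-7 + x}$)
$\frac{p}{T{\left(\left(12 - 10\right) - 10,-11 \right)} u{\left(9 \right)}} = \frac{94812}{\frac{49 - 7 \left(\left(12 - 10\right) - 10\right) + 2 \left(-11\right)}{-7 + \left(\left(12 - 10\right) - 10\right)} 2} = \frac{94812}{\frac{49 - 7 \left(2 - 10\right) - 22}{-7 + \left(2 - 10\right)} 2} = \frac{94812}{\frac{49 - -56 - 22}{-7 - 8} \cdot 2} = \frac{94812}{\frac{49 + 56 - 22}{-15} \cdot 2} = \frac{94812}{\left(- \frac{1}{15}\right) 83 \cdot 2} = \frac{94812}{\left(- \frac{83}{15}\right) 2} = \frac{94812}{- \frac{166}{15}} = 94812 \left(- \frac{15}{166}\right) = - \frac{711090}{83}$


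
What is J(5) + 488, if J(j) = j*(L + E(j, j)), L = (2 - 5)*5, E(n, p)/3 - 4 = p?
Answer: 548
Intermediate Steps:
E(n, p) = 12 + 3*p
L = -15 (L = -3*5 = -15)
J(j) = j*(-3 + 3*j) (J(j) = j*(-15 + (12 + 3*j)) = j*(-3 + 3*j))
J(5) + 488 = 3*5*(-1 + 5) + 488 = 3*5*4 + 488 = 60 + 488 = 548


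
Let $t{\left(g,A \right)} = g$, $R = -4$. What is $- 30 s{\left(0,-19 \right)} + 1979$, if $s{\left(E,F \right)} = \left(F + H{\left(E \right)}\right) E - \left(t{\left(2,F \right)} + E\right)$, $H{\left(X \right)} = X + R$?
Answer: $2039$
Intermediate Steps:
$H{\left(X \right)} = -4 + X$ ($H{\left(X \right)} = X - 4 = -4 + X$)
$s{\left(E,F \right)} = -2 - E + E \left(-4 + E + F\right)$ ($s{\left(E,F \right)} = \left(F + \left(-4 + E\right)\right) E - \left(2 + E\right) = \left(-4 + E + F\right) E - \left(2 + E\right) = E \left(-4 + E + F\right) - \left(2 + E\right) = -2 - E + E \left(-4 + E + F\right)$)
$- 30 s{\left(0,-19 \right)} + 1979 = - 30 \left(-2 - 0 + 0 \left(-19\right) + 0 \left(-4 + 0\right)\right) + 1979 = - 30 \left(-2 + 0 + 0 + 0 \left(-4\right)\right) + 1979 = - 30 \left(-2 + 0 + 0 + 0\right) + 1979 = \left(-30\right) \left(-2\right) + 1979 = 60 + 1979 = 2039$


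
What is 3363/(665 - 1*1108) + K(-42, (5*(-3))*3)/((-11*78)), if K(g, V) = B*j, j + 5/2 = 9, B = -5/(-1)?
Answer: -446131/58476 ≈ -7.6293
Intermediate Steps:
B = 5 (B = -5*(-1) = 5)
j = 13/2 (j = -5/2 + 9 = 13/2 ≈ 6.5000)
K(g, V) = 65/2 (K(g, V) = 5*(13/2) = 65/2)
3363/(665 - 1*1108) + K(-42, (5*(-3))*3)/((-11*78)) = 3363/(665 - 1*1108) + 65/(2*((-11*78))) = 3363/(665 - 1108) + (65/2)/(-858) = 3363/(-443) + (65/2)*(-1/858) = 3363*(-1/443) - 5/132 = -3363/443 - 5/132 = -446131/58476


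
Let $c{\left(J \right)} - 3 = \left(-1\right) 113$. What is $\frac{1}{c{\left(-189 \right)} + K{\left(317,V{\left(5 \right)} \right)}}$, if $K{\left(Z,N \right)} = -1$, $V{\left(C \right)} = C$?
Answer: $- \frac{1}{111} \approx -0.009009$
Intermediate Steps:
$c{\left(J \right)} = -110$ ($c{\left(J \right)} = 3 - 113 = -110$)
$\frac{1}{c{\left(-189 \right)} + K{\left(317,V{\left(5 \right)} \right)}} = \frac{1}{-110 - 1} = \frac{1}{-111} = - \frac{1}{111}$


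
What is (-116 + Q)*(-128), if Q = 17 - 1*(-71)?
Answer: 3584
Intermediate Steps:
Q = 88 (Q = 17 + 71 = 88)
(-116 + Q)*(-128) = (-116 + 88)*(-128) = -28*(-128) = 3584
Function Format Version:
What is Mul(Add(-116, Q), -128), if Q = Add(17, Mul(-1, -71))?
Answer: 3584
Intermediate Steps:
Q = 88 (Q = Add(17, 71) = 88)
Mul(Add(-116, Q), -128) = Mul(Add(-116, 88), -128) = Mul(-28, -128) = 3584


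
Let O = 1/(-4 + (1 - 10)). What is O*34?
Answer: -34/13 ≈ -2.6154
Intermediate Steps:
O = -1/13 (O = 1/(-4 - 9) = 1/(-13) = -1/13 ≈ -0.076923)
O*34 = -1/13*34 = -34/13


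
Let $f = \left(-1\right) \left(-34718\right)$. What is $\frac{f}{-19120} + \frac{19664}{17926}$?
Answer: $- \frac{61594797}{85686280} \approx -0.71884$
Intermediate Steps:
$f = 34718$
$\frac{f}{-19120} + \frac{19664}{17926} = \frac{34718}{-19120} + \frac{19664}{17926} = 34718 \left(- \frac{1}{19120}\right) + 19664 \cdot \frac{1}{17926} = - \frac{17359}{9560} + \frac{9832}{8963} = - \frac{61594797}{85686280}$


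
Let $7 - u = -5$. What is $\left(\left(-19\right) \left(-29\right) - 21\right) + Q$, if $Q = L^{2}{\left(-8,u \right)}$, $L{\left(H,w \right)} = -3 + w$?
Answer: $611$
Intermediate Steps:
$u = 12$ ($u = 7 - -5 = 7 + 5 = 12$)
$Q = 81$ ($Q = \left(-3 + 12\right)^{2} = 9^{2} = 81$)
$\left(\left(-19\right) \left(-29\right) - 21\right) + Q = \left(\left(-19\right) \left(-29\right) - 21\right) + 81 = \left(551 - 21\right) + 81 = 530 + 81 = 611$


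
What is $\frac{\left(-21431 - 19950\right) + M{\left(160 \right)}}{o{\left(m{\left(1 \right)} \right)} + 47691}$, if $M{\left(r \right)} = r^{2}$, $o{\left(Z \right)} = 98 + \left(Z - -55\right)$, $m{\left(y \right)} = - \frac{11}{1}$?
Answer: $- \frac{15781}{47833} \approx -0.32992$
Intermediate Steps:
$m{\left(y \right)} = -11$ ($m{\left(y \right)} = \left(-11\right) 1 = -11$)
$o{\left(Z \right)} = 153 + Z$ ($o{\left(Z \right)} = 98 + \left(Z + 55\right) = 98 + \left(55 + Z\right) = 153 + Z$)
$\frac{\left(-21431 - 19950\right) + M{\left(160 \right)}}{o{\left(m{\left(1 \right)} \right)} + 47691} = \frac{\left(-21431 - 19950\right) + 160^{2}}{\left(153 - 11\right) + 47691} = \frac{-41381 + 25600}{142 + 47691} = - \frac{15781}{47833}$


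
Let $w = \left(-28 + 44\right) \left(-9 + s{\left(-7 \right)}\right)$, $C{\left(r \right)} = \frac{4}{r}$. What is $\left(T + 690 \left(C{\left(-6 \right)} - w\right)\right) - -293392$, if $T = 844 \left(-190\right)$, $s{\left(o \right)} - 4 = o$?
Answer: $265052$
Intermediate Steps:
$s{\left(o \right)} = 4 + o$
$T = -160360$
$w = -192$ ($w = \left(-28 + 44\right) \left(-9 + \left(4 - 7\right)\right) = 16 \left(-9 - 3\right) = 16 \left(-12\right) = -192$)
$\left(T + 690 \left(C{\left(-6 \right)} - w\right)\right) - -293392 = \left(-160360 + 690 \left(\frac{4}{-6} - -192\right)\right) - -293392 = \left(-160360 + 690 \left(4 \left(- \frac{1}{6}\right) + 192\right)\right) + 293392 = \left(-160360 + 690 \left(- \frac{2}{3} + 192\right)\right) + 293392 = \left(-160360 + 690 \cdot \frac{574}{3}\right) + 293392 = \left(-160360 + 132020\right) + 293392 = -28340 + 293392 = 265052$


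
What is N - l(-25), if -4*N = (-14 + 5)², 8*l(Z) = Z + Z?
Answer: -14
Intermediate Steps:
l(Z) = Z/4 (l(Z) = (Z + Z)/8 = (2*Z)/8 = Z/4)
N = -81/4 (N = -(-14 + 5)²/4 = -¼*(-9)² = -¼*81 = -81/4 ≈ -20.250)
N - l(-25) = -81/4 - (-25)/4 = -81/4 - 1*(-25/4) = -81/4 + 25/4 = -14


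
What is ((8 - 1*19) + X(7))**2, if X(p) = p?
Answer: 16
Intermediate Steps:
((8 - 1*19) + X(7))**2 = ((8 - 1*19) + 7)**2 = ((8 - 19) + 7)**2 = (-11 + 7)**2 = (-4)**2 = 16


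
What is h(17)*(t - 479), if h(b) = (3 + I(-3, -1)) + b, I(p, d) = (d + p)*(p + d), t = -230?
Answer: -25524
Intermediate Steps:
I(p, d) = (d + p)**2 (I(p, d) = (d + p)*(d + p) = (d + p)**2)
h(b) = 19 + b (h(b) = (3 + (-1 - 3)**2) + b = (3 + (-4)**2) + b = (3 + 16) + b = 19 + b)
h(17)*(t - 479) = (19 + 17)*(-230 - 479) = 36*(-709) = -25524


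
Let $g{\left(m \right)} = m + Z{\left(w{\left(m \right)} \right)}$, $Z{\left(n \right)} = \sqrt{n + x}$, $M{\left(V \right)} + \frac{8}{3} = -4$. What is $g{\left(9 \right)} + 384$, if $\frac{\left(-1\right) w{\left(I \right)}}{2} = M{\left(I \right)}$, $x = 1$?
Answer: $393 + \frac{\sqrt{129}}{3} \approx 396.79$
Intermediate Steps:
$M{\left(V \right)} = - \frac{20}{3}$ ($M{\left(V \right)} = - \frac{8}{3} - 4 = - \frac{20}{3}$)
$w{\left(I \right)} = \frac{40}{3}$ ($w{\left(I \right)} = \left(-2\right) \left(- \frac{20}{3}\right) = \frac{40}{3}$)
$Z{\left(n \right)} = \sqrt{1 + n}$ ($Z{\left(n \right)} = \sqrt{n + 1} = \sqrt{1 + n}$)
$g{\left(m \right)} = m + \frac{\sqrt{129}}{3}$ ($g{\left(m \right)} = m + \sqrt{1 + \frac{40}{3}} = m + \sqrt{\frac{43}{3}} = m + \frac{\sqrt{129}}{3}$)
$g{\left(9 \right)} + 384 = \left(9 + \frac{\sqrt{129}}{3}\right) + 384 = 393 + \frac{\sqrt{129}}{3}$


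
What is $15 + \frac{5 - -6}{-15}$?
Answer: $\frac{214}{15} \approx 14.267$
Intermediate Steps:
$15 + \frac{5 - -6}{-15} = 15 - \frac{5 + 6}{15} = 15 - \frac{11}{15} = \frac{214}{15}$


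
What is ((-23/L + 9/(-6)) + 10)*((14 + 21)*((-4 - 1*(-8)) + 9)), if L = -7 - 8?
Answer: 27391/6 ≈ 4565.2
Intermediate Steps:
L = -15
((-23/L + 9/(-6)) + 10)*((14 + 21)*((-4 - 1*(-8)) + 9)) = ((-23/(-15) + 9/(-6)) + 10)*((14 + 21)*((-4 - 1*(-8)) + 9)) = ((-23*(-1/15) + 9*(-⅙)) + 10)*(35*((-4 + 8) + 9)) = ((23/15 - 3/2) + 10)*(35*(4 + 9)) = (1/30 + 10)*(35*13) = (301/30)*455 = 27391/6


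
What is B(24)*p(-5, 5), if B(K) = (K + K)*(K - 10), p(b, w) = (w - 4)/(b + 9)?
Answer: 168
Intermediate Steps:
p(b, w) = (-4 + w)/(9 + b)
B(K) = 2*K*(-10 + K) (B(K) = (2*K)*(-10 + K) = 2*K*(-10 + K))
B(24)*p(-5, 5) = (2*24*(-10 + 24))*((-4 + 5)/(9 - 5)) = (2*24*14)*(1/4) = 672*((¼)*1) = 672*(¼) = 168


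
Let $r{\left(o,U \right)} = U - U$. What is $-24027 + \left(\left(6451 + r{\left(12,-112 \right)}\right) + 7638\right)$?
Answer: $-9938$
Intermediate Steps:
$r{\left(o,U \right)} = 0$
$-24027 + \left(\left(6451 + r{\left(12,-112 \right)}\right) + 7638\right) = -24027 + \left(\left(6451 + 0\right) + 7638\right) = -24027 + \left(6451 + 7638\right) = -24027 + 14089 = -9938$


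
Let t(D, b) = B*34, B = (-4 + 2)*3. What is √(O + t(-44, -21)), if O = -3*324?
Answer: 14*I*√6 ≈ 34.293*I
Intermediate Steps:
O = -972
B = -6 (B = -2*3 = -6)
t(D, b) = -204 (t(D, b) = -6*34 = -204)
√(O + t(-44, -21)) = √(-972 - 204) = √(-1176) = 14*I*√6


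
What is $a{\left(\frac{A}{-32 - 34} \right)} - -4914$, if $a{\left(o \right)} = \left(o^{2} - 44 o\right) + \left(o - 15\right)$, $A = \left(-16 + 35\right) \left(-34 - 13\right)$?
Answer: $\frac{19603159}{4356} \approx 4500.3$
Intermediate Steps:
$A = -893$ ($A = 19 \left(-47\right) = -893$)
$a{\left(o \right)} = -15 + o^{2} - 43 o$ ($a{\left(o \right)} = \left(o^{2} - 44 o\right) + \left(-15 + o\right) = -15 + o^{2} - 43 o$)
$a{\left(\frac{A}{-32 - 34} \right)} - -4914 = \left(-15 + \left(- \frac{893}{-32 - 34}\right)^{2} - 43 \left(- \frac{893}{-32 - 34}\right)\right) - -4914 = \left(-15 + \left(- \frac{893}{-66}\right)^{2} - 43 \left(- \frac{893}{-66}\right)\right) + 4914 = \left(-15 + \left(\left(-893\right) \left(- \frac{1}{66}\right)\right)^{2} - 43 \left(\left(-893\right) \left(- \frac{1}{66}\right)\right)\right) + 4914 = \left(-15 + \left(\frac{893}{66}\right)^{2} - \frac{38399}{66}\right) + 4914 = \left(-15 + \frac{797449}{4356} - \frac{38399}{66}\right) + 4914 = - \frac{1802225}{4356} + 4914 = \frac{19603159}{4356}$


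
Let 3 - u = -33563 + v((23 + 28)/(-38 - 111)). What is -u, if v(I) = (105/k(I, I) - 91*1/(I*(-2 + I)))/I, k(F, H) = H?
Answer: -29354923930/907749 ≈ -32338.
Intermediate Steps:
v(I) = (105/I - 91/(I*(-2 + I)))/I (v(I) = (105/I - 91*1/(I*(-2 + I)))/I = (105/I - 91/(I*(-2 + I)))/I)
u = 29354923930/907749 (u = 3 - (-33563 + 7*(-43 + 15*((23 + 28)/(-38 - 111)))/(((23 + 28)/(-38 - 111))²*(-2 + (23 + 28)/(-38 - 111)))) = 3 - (-33563 + 7*(-43 + 15*(51/(-149)))/((51/(-149))²*(-2 + 51/(-149)))) = 3 - (-33563 + 7*(-43 + 15*(51*(-1/149)))/((51*(-1/149))²*(-2 + 51*(-1/149)))) = 3 - (-33563 + 7*(-43 + 15*(-51/149))/((-51/149)²*(-2 - 51/149))) = 3 - (-33563 + 7*(22201/2601)*(-43 - 765/149)/(-349/149)) = 3 - (-33563 + 7*(22201/2601)*(-149/349)*(-7172/149)) = 3 - (-33563 + 1114579004/907749) = 3 - 1*(-29352200683/907749) = 3 + 29352200683/907749 = 29354923930/907749 ≈ 32338.)
-u = -1*29354923930/907749 = -29354923930/907749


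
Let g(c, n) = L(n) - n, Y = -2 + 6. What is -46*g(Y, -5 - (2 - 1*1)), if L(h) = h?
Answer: 0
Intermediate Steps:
Y = 4
g(c, n) = 0 (g(c, n) = n - n = 0)
-46*g(Y, -5 - (2 - 1*1)) = -46*0 = 0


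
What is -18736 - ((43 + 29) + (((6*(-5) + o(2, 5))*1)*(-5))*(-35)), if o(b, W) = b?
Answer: -13908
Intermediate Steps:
-18736 - ((43 + 29) + (((6*(-5) + o(2, 5))*1)*(-5))*(-35)) = -18736 - ((43 + 29) + (((6*(-5) + 2)*1)*(-5))*(-35)) = -18736 - (72 + (((-30 + 2)*1)*(-5))*(-35)) = -18736 - (72 + (-28*1*(-5))*(-35)) = -18736 - (72 - 28*(-5)*(-35)) = -18736 - (72 + 140*(-35)) = -18736 - (72 - 4900) = -18736 - 1*(-4828) = -18736 + 4828 = -13908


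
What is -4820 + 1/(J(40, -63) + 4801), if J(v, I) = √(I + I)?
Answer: (-14460*√14 + 23140819*I)/(-4801*I + 3*√14) ≈ -4820.0 - 4.9174e-7*I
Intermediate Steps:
J(v, I) = √2*√I (J(v, I) = √(2*I) = √2*√I)
-4820 + 1/(J(40, -63) + 4801) = -4820 + 1/(√2*√(-63) + 4801) = -4820 + 1/(√2*(3*I*√7) + 4801) = -4820 + 1/(3*I*√14 + 4801) = -4820 + 1/(4801 + 3*I*√14)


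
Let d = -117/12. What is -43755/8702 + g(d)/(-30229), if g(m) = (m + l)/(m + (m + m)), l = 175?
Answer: -428661013/85255326 ≈ -5.0280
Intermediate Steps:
d = -39/4 (d = -117*1/12 = -39/4 ≈ -9.7500)
g(m) = (175 + m)/(3*m) (g(m) = (m + 175)/(m + (m + m)) = (175 + m)/(m + 2*m) = (175 + m)/((3*m)) = (175 + m)*(1/(3*m)) = (175 + m)/(3*m))
-43755/8702 + g(d)/(-30229) = -43755/8702 + ((175 - 39/4)/(3*(-39/4)))/(-30229) = -43755*1/8702 + ((1/3)*(-4/39)*(661/4))*(-1/30229) = -43755/8702 - 661/117*(-1/30229) = -43755/8702 + 661/3536793 = -428661013/85255326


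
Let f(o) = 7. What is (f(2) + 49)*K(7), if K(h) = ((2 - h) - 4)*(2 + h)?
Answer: -4536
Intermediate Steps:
K(h) = (-2 - h)*(2 + h)
(f(2) + 49)*K(7) = (7 + 49)*(-4 - 1*7² - 4*7) = 56*(-4 - 1*49 - 28) = 56*(-4 - 49 - 28) = 56*(-81) = -4536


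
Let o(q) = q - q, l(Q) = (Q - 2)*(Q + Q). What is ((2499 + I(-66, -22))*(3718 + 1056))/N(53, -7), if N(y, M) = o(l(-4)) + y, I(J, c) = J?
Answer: 11615142/53 ≈ 2.1915e+5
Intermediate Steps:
l(Q) = 2*Q*(-2 + Q) (l(Q) = (-2 + Q)*(2*Q) = 2*Q*(-2 + Q))
o(q) = 0
N(y, M) = y (N(y, M) = 0 + y = y)
((2499 + I(-66, -22))*(3718 + 1056))/N(53, -7) = ((2499 - 66)*(3718 + 1056))/53 = (2433*4774)*(1/53) = 11615142*(1/53) = 11615142/53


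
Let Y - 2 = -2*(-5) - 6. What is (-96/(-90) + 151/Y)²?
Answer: 619369/900 ≈ 688.19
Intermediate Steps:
Y = 6 (Y = 2 + (-2*(-5) - 6) = 2 + (10 - 6) = 2 + 4 = 6)
(-96/(-90) + 151/Y)² = (-96/(-90) + 151/6)² = (-96*(-1/90) + 151*(⅙))² = (16/15 + 151/6)² = (787/30)² = 619369/900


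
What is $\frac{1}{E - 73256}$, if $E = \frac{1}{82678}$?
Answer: $- \frac{82678}{6056659567} \approx -1.3651 \cdot 10^{-5}$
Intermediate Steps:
$E = \frac{1}{82678} \approx 1.2095 \cdot 10^{-5}$
$\frac{1}{E - 73256} = \frac{1}{\frac{1}{82678} - 73256} = \frac{1}{- \frac{6056659567}{82678}} = - \frac{82678}{6056659567}$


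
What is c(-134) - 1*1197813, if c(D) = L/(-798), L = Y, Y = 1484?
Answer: -68275447/57 ≈ -1.1978e+6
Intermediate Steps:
L = 1484
c(D) = -106/57 (c(D) = 1484/(-798) = 1484*(-1/798) = -106/57)
c(-134) - 1*1197813 = -106/57 - 1*1197813 = -106/57 - 1197813 = -68275447/57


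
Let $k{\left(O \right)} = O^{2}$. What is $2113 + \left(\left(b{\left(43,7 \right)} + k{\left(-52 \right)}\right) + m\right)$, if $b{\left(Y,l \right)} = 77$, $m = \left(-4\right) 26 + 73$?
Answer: $4863$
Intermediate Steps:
$m = -31$ ($m = -104 + 73 = -31$)
$2113 + \left(\left(b{\left(43,7 \right)} + k{\left(-52 \right)}\right) + m\right) = 2113 + \left(\left(77 + \left(-52\right)^{2}\right) - 31\right) = 2113 + \left(\left(77 + 2704\right) - 31\right) = 2113 + \left(2781 - 31\right) = 2113 + 2750 = 4863$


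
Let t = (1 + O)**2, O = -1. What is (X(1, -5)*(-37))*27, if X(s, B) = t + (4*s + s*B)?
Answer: 999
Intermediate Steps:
t = 0 (t = (1 - 1)**2 = 0**2 = 0)
X(s, B) = 4*s + B*s (X(s, B) = 0 + (4*s + s*B) = 0 + (4*s + B*s) = 4*s + B*s)
(X(1, -5)*(-37))*27 = ((1*(4 - 5))*(-37))*27 = ((1*(-1))*(-37))*27 = -1*(-37)*27 = 37*27 = 999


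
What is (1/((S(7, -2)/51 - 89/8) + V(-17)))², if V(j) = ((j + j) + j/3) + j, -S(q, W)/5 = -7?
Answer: 166464/749609641 ≈ 0.00022207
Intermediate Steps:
S(q, W) = 35 (S(q, W) = -5*(-7) = 35)
V(j) = 10*j/3 (V(j) = (2*j + j*(⅓)) + j = (2*j + j/3) + j = 7*j/3 + j = 10*j/3)
(1/((S(7, -2)/51 - 89/8) + V(-17)))² = (1/((35/51 - 89/8) + (10/3)*(-17)))² = (1/((35*(1/51) - 89*⅛) - 170/3))² = (1/((35/51 - 89/8) - 170/3))² = (1/(-4259/408 - 170/3))² = (1/(-27379/408))² = (-408/27379)² = 166464/749609641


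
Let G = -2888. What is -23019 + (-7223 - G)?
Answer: -27354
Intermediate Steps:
-23019 + (-7223 - G) = -23019 + (-7223 - 1*(-2888)) = -23019 + (-7223 + 2888) = -23019 - 4335 = -27354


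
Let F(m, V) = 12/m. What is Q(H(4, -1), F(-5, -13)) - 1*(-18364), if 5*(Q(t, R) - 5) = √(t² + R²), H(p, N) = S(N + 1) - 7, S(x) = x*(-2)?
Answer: 459262/25 ≈ 18370.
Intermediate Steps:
S(x) = -2*x
H(p, N) = -9 - 2*N (H(p, N) = -2*(N + 1) - 7 = -2*(1 + N) - 7 = (-2 - 2*N) - 7 = -9 - 2*N)
Q(t, R) = 5 + √(R² + t²)/5 (Q(t, R) = 5 + √(t² + R²)/5 = 5 + √(R² + t²)/5)
Q(H(4, -1), F(-5, -13)) - 1*(-18364) = (5 + √((12/(-5))² + (-9 - 2*(-1))²)/5) - 1*(-18364) = (5 + √((12*(-⅕))² + (-9 + 2)²)/5) + 18364 = (5 + √((-12/5)² + (-7)²)/5) + 18364 = (5 + √(144/25 + 49)/5) + 18364 = (5 + √(1369/25)/5) + 18364 = (5 + (⅕)*(37/5)) + 18364 = (5 + 37/25) + 18364 = 162/25 + 18364 = 459262/25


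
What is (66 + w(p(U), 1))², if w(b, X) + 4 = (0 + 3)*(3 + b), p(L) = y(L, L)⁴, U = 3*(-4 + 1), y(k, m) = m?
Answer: 390220516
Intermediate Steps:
U = -9 (U = 3*(-3) = -9)
p(L) = L⁴
w(b, X) = 5 + 3*b (w(b, X) = -4 + (0 + 3)*(3 + b) = -4 + 3*(3 + b) = -4 + (9 + 3*b) = 5 + 3*b)
(66 + w(p(U), 1))² = (66 + (5 + 3*(-9)⁴))² = (66 + (5 + 3*6561))² = (66 + (5 + 19683))² = (66 + 19688)² = 19754² = 390220516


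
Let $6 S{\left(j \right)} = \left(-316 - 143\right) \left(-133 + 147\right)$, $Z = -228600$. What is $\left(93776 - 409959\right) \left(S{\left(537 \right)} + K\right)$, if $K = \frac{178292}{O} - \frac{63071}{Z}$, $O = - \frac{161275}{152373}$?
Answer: $\frac{79043539656176603389}{1474698600} \approx 5.36 \cdot 10^{10}$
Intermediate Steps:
$O = - \frac{161275}{152373}$ ($O = \left(-161275\right) \frac{1}{152373} = - \frac{161275}{152373} \approx -1.0584$)
$K = - \frac{248413607088883}{1474698600}$ ($K = \frac{178292}{- \frac{161275}{152373}} - \frac{63071}{-228600} = 178292 \left(- \frac{152373}{161275}\right) - - \frac{63071}{228600} = - \frac{27166886916}{161275} + \frac{63071}{228600} = - \frac{248413607088883}{1474698600} \approx -1.6845 \cdot 10^{5}$)
$S{\left(j \right)} = -1071$ ($S{\left(j \right)} = \frac{\left(-316 - 143\right) \left(-133 + 147\right)}{6} = \frac{\left(-459\right) 14}{6} = \frac{1}{6} \left(-6426\right) = -1071$)
$\left(93776 - 409959\right) \left(S{\left(537 \right)} + K\right) = \left(93776 - 409959\right) \left(-1071 - \frac{248413607088883}{1474698600}\right) = \left(-316183\right) \left(- \frac{249993009289483}{1474698600}\right) = \frac{79043539656176603389}{1474698600}$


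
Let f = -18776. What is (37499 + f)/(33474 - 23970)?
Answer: 6241/3168 ≈ 1.9700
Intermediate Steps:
(37499 + f)/(33474 - 23970) = (37499 - 18776)/(33474 - 23970) = 18723/9504 = 18723*(1/9504) = 6241/3168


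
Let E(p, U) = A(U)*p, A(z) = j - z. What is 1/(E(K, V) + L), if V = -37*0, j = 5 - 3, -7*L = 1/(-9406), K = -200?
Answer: -65842/26336799 ≈ -0.0025000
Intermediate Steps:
L = 1/65842 (L = -⅐/(-9406) = -⅐*(-1/9406) = 1/65842 ≈ 1.5188e-5)
j = 2
V = 0
A(z) = 2 - z
E(p, U) = p*(2 - U) (E(p, U) = (2 - U)*p = p*(2 - U))
1/(E(K, V) + L) = 1/(-200*(2 - 1*0) + 1/65842) = 1/(-200*(2 + 0) + 1/65842) = 1/(-200*2 + 1/65842) = 1/(-400 + 1/65842) = 1/(-26336799/65842) = -65842/26336799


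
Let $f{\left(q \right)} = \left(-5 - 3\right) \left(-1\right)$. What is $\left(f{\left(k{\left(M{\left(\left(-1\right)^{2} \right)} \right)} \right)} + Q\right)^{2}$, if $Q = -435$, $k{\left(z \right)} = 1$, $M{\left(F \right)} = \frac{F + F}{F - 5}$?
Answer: $182329$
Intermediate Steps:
$M{\left(F \right)} = \frac{2 F}{-5 + F}$
$f{\left(q \right)} = 8$ ($f{\left(q \right)} = \left(-8\right) \left(-1\right) = 8$)
$\left(f{\left(k{\left(M{\left(\left(-1\right)^{2} \right)} \right)} \right)} + Q\right)^{2} = \left(8 - 435\right)^{2} = \left(-427\right)^{2} = 182329$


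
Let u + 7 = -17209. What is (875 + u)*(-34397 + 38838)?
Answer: -72570381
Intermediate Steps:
u = -17216 (u = -7 - 17209 = -17216)
(875 + u)*(-34397 + 38838) = (875 - 17216)*(-34397 + 38838) = -16341*4441 = -72570381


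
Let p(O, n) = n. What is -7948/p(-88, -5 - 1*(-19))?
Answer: -3974/7 ≈ -567.71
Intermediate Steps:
-7948/p(-88, -5 - 1*(-19)) = -7948/(-5 - 1*(-19)) = -7948/(-5 + 19) = -7948/14 = -7948*1/14 = -3974/7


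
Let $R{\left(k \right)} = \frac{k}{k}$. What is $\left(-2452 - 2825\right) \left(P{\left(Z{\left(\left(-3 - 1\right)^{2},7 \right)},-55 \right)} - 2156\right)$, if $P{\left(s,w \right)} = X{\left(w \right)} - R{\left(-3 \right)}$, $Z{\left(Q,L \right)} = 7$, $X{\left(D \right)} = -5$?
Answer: $11408874$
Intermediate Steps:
$R{\left(k \right)} = 1$
$P{\left(s,w \right)} = -6$ ($P{\left(s,w \right)} = -5 - 1 = -6$)
$\left(-2452 - 2825\right) \left(P{\left(Z{\left(\left(-3 - 1\right)^{2},7 \right)},-55 \right)} - 2156\right) = \left(-2452 - 2825\right) \left(-6 - 2156\right) = \left(-5277\right) \left(-2162\right) = 11408874$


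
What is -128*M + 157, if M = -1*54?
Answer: 7069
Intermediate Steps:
M = -54
-128*M + 157 = -128*(-54) + 157 = 6912 + 157 = 7069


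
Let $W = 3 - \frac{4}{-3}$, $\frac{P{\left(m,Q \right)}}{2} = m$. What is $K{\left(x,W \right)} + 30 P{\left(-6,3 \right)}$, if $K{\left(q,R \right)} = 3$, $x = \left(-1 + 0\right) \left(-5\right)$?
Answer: $-357$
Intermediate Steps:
$P{\left(m,Q \right)} = 2 m$
$W = \frac{13}{3}$ ($W = 3 - 4 \left(- \frac{1}{3}\right) = 3 - - \frac{4}{3} = 3 + \frac{4}{3} = \frac{13}{3} \approx 4.3333$)
$x = 5$ ($x = \left(-1\right) \left(-5\right) = 5$)
$K{\left(x,W \right)} + 30 P{\left(-6,3 \right)} = 3 + 30 \cdot 2 \left(-6\right) = 3 + 30 \left(-12\right) = 3 - 360 = -357$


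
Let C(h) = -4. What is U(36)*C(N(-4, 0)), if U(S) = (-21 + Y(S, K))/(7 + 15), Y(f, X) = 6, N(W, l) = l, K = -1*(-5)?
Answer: 30/11 ≈ 2.7273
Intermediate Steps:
K = 5
U(S) = -15/22 (U(S) = (-21 + 6)/(7 + 15) = -15/22)
U(36)*C(N(-4, 0)) = -15/22*(-4) = 30/11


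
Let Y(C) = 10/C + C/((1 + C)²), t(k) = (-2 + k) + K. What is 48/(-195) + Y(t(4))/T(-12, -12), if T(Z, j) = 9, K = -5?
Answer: -4913/7020 ≈ -0.69986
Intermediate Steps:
t(k) = -7 + k (t(k) = (-2 + k) - 5 = -7 + k)
Y(C) = 10/C + C/(1 + C)²
48/(-195) + Y(t(4))/T(-12, -12) = 48/(-195) + (10/(-7 + 4) + (-7 + 4)/(1 + (-7 + 4))²)/9 = 48*(-1/195) + (10/(-3) - 3/(1 - 3)²)*(⅑) = -16/65 + (10*(-⅓) - 3/(-2)²)*(⅑) = -16/65 + (-10/3 - 3*¼)*(⅑) = -16/65 + (-10/3 - ¾)*(⅑) = -16/65 - 49/12*⅑ = -16/65 - 49/108 = -4913/7020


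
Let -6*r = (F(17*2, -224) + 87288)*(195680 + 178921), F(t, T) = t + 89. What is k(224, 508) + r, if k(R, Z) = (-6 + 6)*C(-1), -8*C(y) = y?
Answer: -10914749337/2 ≈ -5.4574e+9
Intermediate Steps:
F(t, T) = 89 + t
C(y) = -y/8
k(R, Z) = 0 (k(R, Z) = (-6 + 6)*(-⅛*(-1)) = 0*(⅛) = 0)
r = -10914749337/2 (r = -((89 + 17*2) + 87288)*(195680 + 178921)/6 = -((89 + 34) + 87288)*374601/6 = -(123 + 87288)*374601/6 = -29137*374601/2 = -⅙*32744248011 = -10914749337/2 ≈ -5.4574e+9)
k(224, 508) + r = 0 - 10914749337/2 = -10914749337/2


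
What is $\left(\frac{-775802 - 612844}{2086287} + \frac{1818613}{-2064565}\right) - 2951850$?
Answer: $- \frac{605449367834672651}{205108339055} \approx -2.9519 \cdot 10^{6}$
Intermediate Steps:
$\left(\frac{-775802 - 612844}{2086287} + \frac{1818613}{-2064565}\right) - 2951850 = \left(\left(-1388646\right) \frac{1}{2086287} + 1818613 \left(- \frac{1}{2064565}\right)\right) - 2951850 = \left(- \frac{66126}{99347} - \frac{1818613}{2064565}\right) - 2951850 = - \frac{317195170901}{205108339055} - 2951850 = - \frac{605449367834672651}{205108339055}$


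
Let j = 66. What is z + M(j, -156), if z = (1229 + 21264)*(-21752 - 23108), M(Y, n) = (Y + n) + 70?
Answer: -1009036000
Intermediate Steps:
M(Y, n) = 70 + Y + n
z = -1009035980 (z = 22493*(-44860) = -1009035980)
z + M(j, -156) = -1009035980 + (70 + 66 - 156) = -1009035980 - 20 = -1009036000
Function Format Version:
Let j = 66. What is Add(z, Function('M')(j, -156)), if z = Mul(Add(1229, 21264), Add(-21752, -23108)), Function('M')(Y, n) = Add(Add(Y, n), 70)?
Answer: -1009036000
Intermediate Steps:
Function('M')(Y, n) = Add(70, Y, n)
z = -1009035980 (z = Mul(22493, -44860) = -1009035980)
Add(z, Function('M')(j, -156)) = Add(-1009035980, Add(70, 66, -156)) = Add(-1009035980, -20) = -1009036000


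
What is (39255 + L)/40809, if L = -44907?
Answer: -1884/13603 ≈ -0.13850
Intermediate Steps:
(39255 + L)/40809 = (39255 - 44907)/40809 = -5652*1/40809 = -1884/13603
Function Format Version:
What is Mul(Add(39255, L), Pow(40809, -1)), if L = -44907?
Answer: Rational(-1884, 13603) ≈ -0.13850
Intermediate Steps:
Mul(Add(39255, L), Pow(40809, -1)) = Mul(Add(39255, -44907), Pow(40809, -1)) = Mul(-5652, Rational(1, 40809)) = Rational(-1884, 13603)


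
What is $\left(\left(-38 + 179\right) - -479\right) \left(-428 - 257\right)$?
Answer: $-424700$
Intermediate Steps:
$\left(\left(-38 + 179\right) - -479\right) \left(-428 - 257\right) = \left(141 + 479\right) \left(-685\right) = 620 \left(-685\right) = -424700$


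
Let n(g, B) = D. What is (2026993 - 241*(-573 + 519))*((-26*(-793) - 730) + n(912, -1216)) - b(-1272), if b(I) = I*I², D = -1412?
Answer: 39749244980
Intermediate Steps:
n(g, B) = -1412
b(I) = I³
(2026993 - 241*(-573 + 519))*((-26*(-793) - 730) + n(912, -1216)) - b(-1272) = (2026993 - 241*(-573 + 519))*((-26*(-793) - 730) - 1412) - 1*(-1272)³ = (2026993 - 241*(-54))*((20618 - 730) - 1412) - 1*(-2058075648) = (2026993 + 13014)*(19888 - 1412) + 2058075648 = 2040007*18476 + 2058075648 = 37691169332 + 2058075648 = 39749244980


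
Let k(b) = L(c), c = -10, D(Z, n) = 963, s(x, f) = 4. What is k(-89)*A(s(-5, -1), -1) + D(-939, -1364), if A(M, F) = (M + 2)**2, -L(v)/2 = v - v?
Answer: 963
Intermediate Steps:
L(v) = 0 (L(v) = -2*(v - v) = -2*0 = 0)
k(b) = 0
A(M, F) = (2 + M)**2
k(-89)*A(s(-5, -1), -1) + D(-939, -1364) = 0*(2 + 4)**2 + 963 = 0*6**2 + 963 = 0*36 + 963 = 0 + 963 = 963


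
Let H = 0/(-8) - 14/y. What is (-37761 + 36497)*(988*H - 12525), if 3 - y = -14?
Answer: 286620848/17 ≈ 1.6860e+7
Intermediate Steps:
y = 17 (y = 3 - 1*(-14) = 3 + 14 = 17)
H = -14/17 (H = 0/(-8) - 14/17 = 0*(-1/8) - 14*1/17 = 0 - 14/17 = -14/17 ≈ -0.82353)
(-37761 + 36497)*(988*H - 12525) = (-37761 + 36497)*(988*(-14/17) - 12525) = -1264*(-13832/17 - 12525) = -1264*(-226757/17) = 286620848/17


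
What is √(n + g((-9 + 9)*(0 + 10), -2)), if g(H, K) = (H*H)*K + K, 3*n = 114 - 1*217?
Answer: I*√327/3 ≈ 6.0277*I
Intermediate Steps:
n = -103/3 (n = (114 - 1*217)/3 = (114 - 217)/3 = (⅓)*(-103) = -103/3 ≈ -34.333)
g(H, K) = K + K*H² (g(H, K) = H²*K + K = K*H² + K = K + K*H²)
√(n + g((-9 + 9)*(0 + 10), -2)) = √(-103/3 - 2*(1 + ((-9 + 9)*(0 + 10))²)) = √(-103/3 - 2*(1 + (0*10)²)) = √(-103/3 - 2*(1 + 0²)) = √(-103/3 - 2*(1 + 0)) = √(-103/3 - 2*1) = √(-103/3 - 2) = √(-109/3) = I*√327/3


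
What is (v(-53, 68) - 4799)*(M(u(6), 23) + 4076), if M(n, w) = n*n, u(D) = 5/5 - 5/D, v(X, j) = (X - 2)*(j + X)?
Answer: -206312222/9 ≈ -2.2924e+7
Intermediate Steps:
v(X, j) = (-2 + X)*(X + j)
u(D) = 1 - 5/D (u(D) = 5*(⅕) - 5/D = 1 - 5/D)
M(n, w) = n²
(v(-53, 68) - 4799)*(M(u(6), 23) + 4076) = (((-53)² - 2*(-53) - 2*68 - 53*68) - 4799)*(((-5 + 6)/6)² + 4076) = ((2809 + 106 - 136 - 3604) - 4799)*(((⅙)*1)² + 4076) = (-825 - 4799)*((⅙)² + 4076) = -5624*(1/36 + 4076) = -5624*146737/36 = -206312222/9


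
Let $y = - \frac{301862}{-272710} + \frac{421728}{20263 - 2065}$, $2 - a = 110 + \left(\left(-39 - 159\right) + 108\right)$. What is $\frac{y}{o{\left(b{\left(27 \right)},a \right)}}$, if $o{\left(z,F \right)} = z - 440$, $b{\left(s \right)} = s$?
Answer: $- \frac{10041893963}{170802227295} \approx -0.058793$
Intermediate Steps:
$a = -18$ ($a = 2 - \left(110 + \left(\left(-39 - 159\right) + 108\right)\right) = 2 - \left(110 + \left(-198 + 108\right)\right) = 2 - \left(110 - 90\right) = 2 - 20 = -18$)
$y = \frac{10041893963}{413564715}$ ($y = \left(-301862\right) \left(- \frac{1}{272710}\right) + \frac{421728}{20263 - 2065} = \frac{150931}{136355} + \frac{421728}{18198} = \frac{150931}{136355} + 421728 \cdot \frac{1}{18198} = \frac{150931}{136355} + \frac{70288}{3033} = \frac{10041893963}{413564715} \approx 24.281$)
$o{\left(z,F \right)} = -440 + z$
$\frac{y}{o{\left(b{\left(27 \right)},a \right)}} = \frac{10041893963}{413564715 \left(-440 + 27\right)} = \frac{10041893963}{413564715 \left(-413\right)} = \frac{10041893963}{413564715} \left(- \frac{1}{413}\right) = - \frac{10041893963}{170802227295}$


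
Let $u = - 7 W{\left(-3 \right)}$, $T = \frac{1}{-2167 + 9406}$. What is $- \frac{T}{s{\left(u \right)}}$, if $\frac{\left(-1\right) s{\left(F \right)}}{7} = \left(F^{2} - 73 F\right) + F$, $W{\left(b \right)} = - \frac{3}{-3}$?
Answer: $\frac{1}{28022169} \approx 3.5686 \cdot 10^{-8}$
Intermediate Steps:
$W{\left(b \right)} = 1$ ($W{\left(b \right)} = \left(-3\right) \left(- \frac{1}{3}\right) = 1$)
$T = \frac{1}{7239} \approx 0.00013814$
$u = -7$ ($u = \left(-7\right) 1 = -7$)
$s{\left(F \right)} = - 7 F^{2} + 504 F$ ($s{\left(F \right)} = - 7 \left(\left(F^{2} - 73 F\right) + F\right) = - 7 \left(F^{2} - 72 F\right) = - 7 F^{2} + 504 F$)
$- \frac{T}{s{\left(u \right)}} = - \frac{1}{7239 \cdot 7 \left(-7\right) \left(72 - -7\right)} = - \frac{1}{7239 \cdot 7 \left(-7\right) \left(72 + 7\right)} = - \frac{1}{7239 \cdot 7 \left(-7\right) 79} = - \frac{1}{7239 \left(-3871\right)} = - \frac{-1}{7239 \cdot 3871} = \left(-1\right) \left(- \frac{1}{28022169}\right) = \frac{1}{28022169}$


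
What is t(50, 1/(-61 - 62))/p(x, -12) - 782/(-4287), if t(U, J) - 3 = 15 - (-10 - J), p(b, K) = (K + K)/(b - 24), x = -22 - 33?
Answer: 389453201/4218408 ≈ 92.322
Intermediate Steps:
x = -55
p(b, K) = 2*K/(-24 + b) (p(b, K) = (2*K)/(-24 + b) = 2*K/(-24 + b))
t(U, J) = 28 + J (t(U, J) = 3 + (15 - (-10 - J)) = 3 + (15 + (10 + J)) = 3 + (25 + J) = 28 + J)
t(50, 1/(-61 - 62))/p(x, -12) - 782/(-4287) = (28 + 1/(-61 - 62))/((2*(-12)/(-24 - 55))) - 782/(-4287) = (28 + 1/(-123))/((2*(-12)/(-79))) - 782*(-1/4287) = (28 - 1/123)/((2*(-12)*(-1/79))) + 782/4287 = 3443/(123*(24/79)) + 782/4287 = (3443/123)*(79/24) + 782/4287 = 271997/2952 + 782/4287 = 389453201/4218408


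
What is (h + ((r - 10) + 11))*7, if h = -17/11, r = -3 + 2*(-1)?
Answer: -427/11 ≈ -38.818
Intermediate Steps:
r = -5 (r = -3 - 2 = -5)
h = -17/11 (h = -17*1/11 = -17/11 ≈ -1.5455)
(h + ((r - 10) + 11))*7 = (-17/11 + ((-5 - 10) + 11))*7 = (-17/11 + (-15 + 11))*7 = (-17/11 - 4)*7 = -61/11*7 = -427/11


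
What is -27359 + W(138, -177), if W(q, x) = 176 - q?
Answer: -27321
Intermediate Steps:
-27359 + W(138, -177) = -27359 + (176 - 1*138) = -27359 + (176 - 138) = -27359 + 38 = -27321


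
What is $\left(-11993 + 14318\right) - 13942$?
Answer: $-11617$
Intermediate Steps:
$\left(-11993 + 14318\right) - 13942 = 2325 - 13942 = -11617$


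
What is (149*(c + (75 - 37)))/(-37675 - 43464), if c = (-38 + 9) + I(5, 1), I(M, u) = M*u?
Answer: -2086/81139 ≈ -0.025709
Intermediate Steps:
c = -24 (c = (-38 + 9) + 5*1 = -29 + 5 = -24)
(149*(c + (75 - 37)))/(-37675 - 43464) = (149*(-24 + (75 - 37)))/(-37675 - 43464) = (149*(-24 + 38))/(-81139) = (149*14)*(-1/81139) = 2086*(-1/81139) = -2086/81139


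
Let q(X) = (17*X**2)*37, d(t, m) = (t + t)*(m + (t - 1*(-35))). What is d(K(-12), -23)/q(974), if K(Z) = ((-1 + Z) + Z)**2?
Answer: 398125/298358602 ≈ 0.0013344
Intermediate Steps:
K(Z) = (-1 + 2*Z)**2
d(t, m) = 2*t*(35 + m + t) (d(t, m) = (2*t)*(m + (t + 35)) = (2*t)*(m + (35 + t)) = (2*t)*(35 + m + t) = 2*t*(35 + m + t))
q(X) = 629*X**2
d(K(-12), -23)/q(974) = (2*(-1 + 2*(-12))**2*(35 - 23 + (-1 + 2*(-12))**2))/((629*974**2)) = (2*(-1 - 24)**2*(35 - 23 + (-1 - 24)**2))/((629*948676)) = (2*(-25)**2*(35 - 23 + (-25)**2))/596717204 = (2*625*(35 - 23 + 625))*(1/596717204) = (2*625*637)*(1/596717204) = 796250*(1/596717204) = 398125/298358602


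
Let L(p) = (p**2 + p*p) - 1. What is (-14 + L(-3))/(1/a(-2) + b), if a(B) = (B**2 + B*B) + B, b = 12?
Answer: 18/73 ≈ 0.24658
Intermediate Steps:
a(B) = B + 2*B**2 (a(B) = (B**2 + B**2) + B = 2*B**2 + B = B + 2*B**2)
L(p) = -1 + 2*p**2 (L(p) = (p**2 + p**2) - 1 = 2*p**2 - 1 = -1 + 2*p**2)
(-14 + L(-3))/(1/a(-2) + b) = (-14 + (-1 + 2*(-3)**2))/(1/(-2*(1 + 2*(-2))) + 12) = (-14 + (-1 + 2*9))/(1/(-2*(1 - 4)) + 12) = (-14 + (-1 + 18))/(1/(-2*(-3)) + 12) = (-14 + 17)/(1/6 + 12) = 3/(1/6 + 12) = 3/(73/6) = 3*(6/73) = 18/73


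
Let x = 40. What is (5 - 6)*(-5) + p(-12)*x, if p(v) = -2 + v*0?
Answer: -75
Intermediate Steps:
p(v) = -2 (p(v) = -2 + 0 = -2)
(5 - 6)*(-5) + p(-12)*x = (5 - 6)*(-5) - 2*40 = -1*(-5) - 80 = 5 - 80 = -75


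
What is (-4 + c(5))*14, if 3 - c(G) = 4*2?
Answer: -126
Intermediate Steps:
c(G) = -5 (c(G) = 3 - 4*2 = 3 - 1*8 = 3 - 8 = -5)
(-4 + c(5))*14 = (-4 - 5)*14 = -9*14 = -126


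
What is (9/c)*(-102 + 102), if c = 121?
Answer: 0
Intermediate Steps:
(9/c)*(-102 + 102) = (9/121)*(-102 + 102) = (9*(1/121))*0 = (9/121)*0 = 0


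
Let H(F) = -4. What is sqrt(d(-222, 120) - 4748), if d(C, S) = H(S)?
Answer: 12*I*sqrt(33) ≈ 68.935*I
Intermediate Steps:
d(C, S) = -4
sqrt(d(-222, 120) - 4748) = sqrt(-4 - 4748) = sqrt(-4752) = 12*I*sqrt(33)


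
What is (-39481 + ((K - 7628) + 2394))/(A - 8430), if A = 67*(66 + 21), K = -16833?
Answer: 20516/867 ≈ 23.663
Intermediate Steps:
A = 5829 (A = 67*87 = 5829)
(-39481 + ((K - 7628) + 2394))/(A - 8430) = (-39481 + ((-16833 - 7628) + 2394))/(5829 - 8430) = (-39481 + (-24461 + 2394))/(-2601) = (-39481 - 22067)*(-1/2601) = -61548*(-1/2601) = 20516/867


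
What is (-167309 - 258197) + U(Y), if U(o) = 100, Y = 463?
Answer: -425406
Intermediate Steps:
(-167309 - 258197) + U(Y) = (-167309 - 258197) + 100 = -425506 + 100 = -425406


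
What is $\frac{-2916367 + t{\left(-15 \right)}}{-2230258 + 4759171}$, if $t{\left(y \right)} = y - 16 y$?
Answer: $- \frac{2916142}{2528913} \approx -1.1531$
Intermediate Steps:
$t{\left(y \right)} = - 15 y$
$\frac{-2916367 + t{\left(-15 \right)}}{-2230258 + 4759171} = \frac{-2916367 - -225}{-2230258 + 4759171} = \frac{-2916367 + 225}{2528913} = \left(-2916142\right) \frac{1}{2528913} = - \frac{2916142}{2528913}$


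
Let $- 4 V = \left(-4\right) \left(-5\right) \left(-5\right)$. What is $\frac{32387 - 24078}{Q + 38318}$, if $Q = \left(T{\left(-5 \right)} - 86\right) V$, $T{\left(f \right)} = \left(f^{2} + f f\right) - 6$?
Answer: $\frac{1187}{5324} \approx 0.22295$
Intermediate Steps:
$V = 25$ ($V = - \frac{\left(-4\right) \left(-5\right) \left(-5\right)}{4} = - \frac{20 \left(-5\right)}{4} = \left(- \frac{1}{4}\right) \left(-100\right) = 25$)
$T{\left(f \right)} = -6 + 2 f^{2}$ ($T{\left(f \right)} = \left(f^{2} + f^{2}\right) - 6 = 2 f^{2} - 6 = -6 + 2 f^{2}$)
$Q = -1050$ ($Q = \left(\left(-6 + 2 \left(-5\right)^{2}\right) - 86\right) 25 = \left(\left(-6 + 2 \cdot 25\right) - 86\right) 25 = \left(\left(-6 + 50\right) - 86\right) 25 = \left(44 - 86\right) 25 = \left(-42\right) 25 = -1050$)
$\frac{32387 - 24078}{Q + 38318} = \frac{32387 - 24078}{-1050 + 38318} = \frac{8309}{37268} = 8309 \cdot \frac{1}{37268} = \frac{1187}{5324}$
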